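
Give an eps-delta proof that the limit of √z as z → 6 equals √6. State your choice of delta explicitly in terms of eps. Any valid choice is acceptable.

Let eps > 0 be given. We want delta > 0 such that 0 < |z − 6| < delta implies |√z − √6| < eps.
Multiplying by the conjugate, |√z − √6| = |z − 6|/(√z + √6).
Restrict delta ≤ 6 so that |z − 6| < 6 forces z > 0, and then √z + √6 > √6.
Hence |√z − √6| < |z − 6|/√6, which is < eps once |z − 6| < √6·eps.
Take delta = min(6, √6·eps). If 0 < |z − 6| < delta then z > 0 and |√z − √6| < |z − 6|/√6 < eps.

delta = min(6, √6·eps)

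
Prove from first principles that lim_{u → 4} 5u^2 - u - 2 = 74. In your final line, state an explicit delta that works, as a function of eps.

delta = min(1, eps/44)

Let eps > 0 be given. We want delta > 0 such that 0 < |u − 4| < delta implies |(5u^2 - u - 2) − 74| < eps.
(5u^2 - u - 2) − 74 = 5u^2 - u - 76 = (u − 4)(5u + 19).
So |(5u^2 - u - 2) − 74| = |u − 4|·|5u + 19|.
Require delta ≤ 1. Then |u − 4| < 1 gives |u| < 5, and by the triangle inequality |5u + 19| ≤ 5·5 + 19 = 44.
Hence |(5u^2 - u - 2) − 74| ≤ 44|u − 4| < eps provided |u − 4| < eps/44.
Take delta = min(1, eps/44). Then 0 < |u − 4| < delta gives both |u − 4| < 1 and |u − 4| < eps/44, so |(5u^2 - u - 2) − 74| < eps.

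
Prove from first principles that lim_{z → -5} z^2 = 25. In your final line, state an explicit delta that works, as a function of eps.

Let eps > 0. We seek delta > 0 with 0 < |z + 5| < delta ⇒ |z^2 − 25| < eps.
Factor: z^2 − 25 = (z + 5)(z - 5), so |z^2 − 25| = |z + 5|·|z - 5|.
Impose delta ≤ 1 so that |z| < 6; then |z - 5| ≤ 11.
Hence |z^2 − 25| ≤ 11|z + 5|, which is < eps once |z + 5| < eps/11.
Take delta = min(1, eps/11). If 0 < |z + 5| < delta then both bounds hold and |z^2 − 25| ≤ 11|z + 5| < 11·(eps/11) = eps.

delta = min(1, eps/11)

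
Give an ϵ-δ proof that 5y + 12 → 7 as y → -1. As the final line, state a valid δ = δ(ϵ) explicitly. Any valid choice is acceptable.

Let ϵ > 0 be given. We need δ > 0 so that 0 < |y + 1| < δ implies |(5y + 12) − 7| < ϵ.
|(5y + 12) − 7| = |5y + 5| = 5|y + 1|.
Thus it suffices that |y + 1| < ϵ/5.
Take δ = ϵ/5. If 0 < |y + 1| < δ then |(5y + 12) − 7| = 5|y + 1| < 5·(ϵ/5) = ϵ.

δ = ϵ/5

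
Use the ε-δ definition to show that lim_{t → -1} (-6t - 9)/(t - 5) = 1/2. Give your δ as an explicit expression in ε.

Suppose ε > 0. We want δ > 0 with 0 < |t + 1| < δ ⇒ |(-6t - 9)/(t - 5) − (1/2)| < ε.
Combining over a common denominator, (-6t - 9)/(t - 5) − (1/2) = [(-6t - 9)·(-6) − (-3)·(t - 5)] / [(-6)·(t - 5)] = 39(t + 1) / ((-6)(t - 5)).
So |(-6t - 9)/(t - 5) − (1/2)| = 39|t + 1| / (6·|t − 5|).
Restrict δ ≤ 3. Then |t + 1| < 3 gives |t − 5| = |(t + 1) + (-6)| ≥ 6 − 3 = 3.
Hence |(-6t - 9)/(t - 5) − (1/2)| < 39|t + 1|/(6·3) = (13/6)|t + 1|, which is < ε once |t + 1| < (6/13)ε.
Take δ = min(3, (6/13)ε). Then 0 < |t + 1| < δ forces both bounds, so |(-6t - 9)/(t - 5) − (1/2)| < ε.

δ = min(3, (6/13)ε)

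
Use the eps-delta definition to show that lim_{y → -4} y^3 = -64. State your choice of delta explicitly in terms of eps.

Let eps > 0 be given. We seek delta > 0 with 0 < |y + 4| < delta ⇒ |y^3 + 64| < eps.
Factor: y^3 + 64 = (y + 4)(y^2 - 4y + 16), so |y^3 + 64| = |y + 4|·|y^2 - 4y + 16|.
Impose delta ≤ 2 so that |y| < 6; then |y^2 - 4y + 16| ≤ 76.
Hence |y^3 + 64| ≤ 76|y + 4|, which is < eps once |y + 4| < eps/76.
Take delta = min(2, eps/76). If 0 < |y + 4| < delta then both bounds hold and |y^3 + 64| ≤ 76|y + 4| < 76·(eps/76) = eps.

delta = min(2, eps/76)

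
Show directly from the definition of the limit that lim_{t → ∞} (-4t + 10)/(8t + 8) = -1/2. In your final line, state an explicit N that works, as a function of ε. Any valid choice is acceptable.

Suppose ε > 0. We seek N > 0 such that t > N implies |(-4t + 10)/(8t + 8) + 1/2| < ε.
(-4t + 10)/(8t + 8) + 1/2 = (8(-4t + 10) − (-4)(8t + 8)) / (8(8t + 8)) = 112/(8(8t + 8)).
For t > 0 we have 8t + 8 > 8t, so |(-4t + 10)/(8t + 8) + 1/2| = 112/(8(8t + 8)) < 112/(8·8t) = (7/4)/t.
Thus |(-4t + 10)/(8t + 8) + 1/2| < ε whenever t > (7/4)/ε.
Take N = (7/4)/ε. If t > N then |(-4t + 10)/(8t + 8) + 1/2| < (7/4)/t < ε.

N = (7/4)/ε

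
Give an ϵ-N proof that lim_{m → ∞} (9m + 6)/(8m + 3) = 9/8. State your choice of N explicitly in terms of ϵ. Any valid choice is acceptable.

N = (21/64)/ϵ

Suppose ϵ > 0. For m ≥ 1, |(9m + 6)/(8m + 3) − (9/8)| = |21|/(8(8m + 3)) = 21/(8(8m + 3)).
Since 8m + 3 ≥ 8m for m ≥ 1, this is ≤ 21/(8·8m) = (21/64)/m.
So |(9m + 6)/(8m + 3) − (9/8)| < ϵ whenever m > (21/64)/ϵ.
Take N = (21/64)/ϵ. If m > N then |(9m + 6)/(8m + 3) − (9/8)| ≤ (21/64)/m < ϵ.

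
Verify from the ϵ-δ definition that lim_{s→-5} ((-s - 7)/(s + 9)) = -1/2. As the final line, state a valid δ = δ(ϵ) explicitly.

δ = min(2, 4ϵ)

Let ϵ > 0 be given. We want δ > 0 with 0 < |s + 5| < δ ⇒ |(-s - 7)/(s + 9) + 1/2| < ϵ.
Combining over a common denominator, (-s - 7)/(s + 9) + 1/2 = [(-s - 7)·4 − (-2)·(s + 9)] / [4·(s + 9)] = -2(s + 5) / (4(s + 9)).
So |(-s - 7)/(s + 9) + 1/2| = 2|s + 5| / (4·|s + 9|).
Require δ ≤ 2, so |s + 9| ≥ |4| − |s + 5| > 4 − 2 = 2.
Hence |(-s - 7)/(s + 9) + 1/2| < 2|s + 5|/(4·2) = (1/4)|s + 5|, which is < ϵ once |s + 5| < 4ϵ.
Take δ = min(2, 4ϵ). Then 0 < |s + 5| < δ forces both bounds, so |(-s - 7)/(s + 9) + 1/2| < ϵ.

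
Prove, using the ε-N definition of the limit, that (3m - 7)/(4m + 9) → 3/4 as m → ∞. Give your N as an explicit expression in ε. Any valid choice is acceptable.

N = (55/16)/ε

Let ε > 0. For m ≥ 1, |(3m - 7)/(4m + 9) − (3/4)| = |-55|/(4(4m + 9)) = 55/(4(4m + 9)).
Since 4m + 9 ≥ 4m for m ≥ 1, this is ≤ 55/(4·4m) = (55/16)/m.
So |(3m - 7)/(4m + 9) − (3/4)| < ε whenever m > (55/16)/ε.
Take N = (55/16)/ε. If m > N then |(3m - 7)/(4m + 9) − (3/4)| ≤ (55/16)/m < ε.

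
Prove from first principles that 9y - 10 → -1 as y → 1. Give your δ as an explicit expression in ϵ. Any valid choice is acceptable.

δ = ϵ/9

Fix ϵ > 0. We need δ > 0 so that 0 < |y − 1| < δ implies |(9y - 10) + 1| < ϵ.
|(9y - 10) + 1| = |9y - 9| = 9|y − 1|.
So 9|y − 1| < ϵ exactly when |y − 1| < ϵ/9.
Take δ = ϵ/9. If 0 < |y − 1| < δ then |(9y - 10) + 1| = 9|y − 1| < 9·(ϵ/9) = ϵ.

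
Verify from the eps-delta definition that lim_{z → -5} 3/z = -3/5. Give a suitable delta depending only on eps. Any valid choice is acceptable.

delta = min(5/2, (25/6)eps)

Fix eps > 0. We seek delta > 0 such that 0 < |z + 5| < delta implies |3/z + 3/5| < eps.
|3/z + 3/5| = 3·|-5 − z|/(5·|z|) = 3|z + 5|/(5|z|).
Require delta ≤ 5/2 so that |z| > 5 − 5/2 = 5/2, hence 5|z| > 25/2.
Then |3/z + 3/5| < 3|z + 5|/(25/2), which is < eps when |z + 5| < (25/6)eps.
Take delta = min(5/2, (25/6)eps). Then 0 < |z + 5| < delta gives both |z + 5| < 5/2 and |z + 5| < (25/6)eps, so |3/z + 3/5| < eps.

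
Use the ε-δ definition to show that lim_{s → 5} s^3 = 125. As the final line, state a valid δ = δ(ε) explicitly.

δ = min(1, ε/91)

Let ε > 0 be given. We seek δ > 0 with 0 < |s − 5| < δ ⇒ |s^3 − 125| < ε.
Factor: s^3 − 125 = (s − 5)(s^2 + 5s + 25), so |s^3 − 125| = |s − 5|·|s^2 + 5s + 25|.
Impose δ ≤ 1 so that |s| < 6; then |s^2 + 5s + 25| ≤ 91.
Hence |s^3 − 125| ≤ 91|s − 5|, which is < ε once |s − 5| < ε/91.
Take δ = min(1, ε/91). If 0 < |s − 5| < δ then both bounds hold and |s^3 − 125| ≤ 91|s − 5| < 91·(ε/91) = ε.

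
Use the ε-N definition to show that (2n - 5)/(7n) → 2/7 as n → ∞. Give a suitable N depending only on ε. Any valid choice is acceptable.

N = (5/7)/ε

Let ε > 0. For n ≥ 1, |(2n - 5)/(7n) − (2/7)| = |-35|/(7(7n)) = 35/(7(7n)).
Since 7n ≥ 7n for n ≥ 1, this is ≤ 35/(7·7n) = (5/7)/n.
So |(2n - 5)/(7n) − (2/7)| < ε whenever n > (5/7)/ε.
Take N = (5/7)/ε. If n > N then |(2n - 5)/(7n) − (2/7)| ≤ (5/7)/n < ε.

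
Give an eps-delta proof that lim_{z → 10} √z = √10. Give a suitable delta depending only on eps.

Suppose eps > 0. We want delta > 0 such that 0 < |z − 10| < delta implies |√z − √10| < eps.
Multiplying by the conjugate, |√z − √10| = |z − 10|/(√z + √10).
Restrict delta ≤ 10 so that |z − 10| < 10 forces z > 0, and then √z + √10 > √10.
Hence |√z − √10| < |z − 10|/√10, which is < eps once |z − 10| < √10·eps.
Take delta = min(10, √10·eps). If 0 < |z − 10| < delta then z > 0 and |√z − √10| < |z − 10|/√10 < eps.

delta = min(10, √10·eps)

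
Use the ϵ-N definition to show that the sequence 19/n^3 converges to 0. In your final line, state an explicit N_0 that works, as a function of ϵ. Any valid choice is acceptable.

N_0 = (19/ϵ)^{1/3}

Fix ϵ > 0. For n ≥ 1, |19/n^3 − 0| = 19/n^3.
19/n^3 < ϵ ⇔ n^3 > 19/ϵ ⇔ n > (19/ϵ)^{1/3}.
Take N_0 = (19/ϵ)^{1/3}. Then n > N_0 implies 19/n^3 < ϵ.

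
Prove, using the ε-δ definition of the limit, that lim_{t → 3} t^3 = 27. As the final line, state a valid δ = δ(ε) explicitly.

Let ε > 0 be given. We seek δ > 0 with 0 < |t − 3| < δ ⇒ |t^3 − 27| < ε.
Factor: t^3 − 27 = (t − 3)(t^2 + 3t + 9), so |t^3 − 27| = |t − 3|·|t^2 + 3t + 9|.
Impose δ ≤ 1 so that |t| < 4; then |t^2 + 3t + 9| ≤ 37.
Hence |t^3 − 27| ≤ 37|t − 3|, which is < ε once |t − 3| < ε/37.
Take δ = min(1, ε/37). If 0 < |t − 3| < δ then both bounds hold and |t^3 − 27| ≤ 37|t − 3| < 37·(ε/37) = ε.

δ = min(1, ε/37)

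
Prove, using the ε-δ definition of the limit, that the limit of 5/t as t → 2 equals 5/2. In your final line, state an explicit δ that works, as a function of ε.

δ = min(1, (2/5)ε)

Suppose ε > 0. We seek δ > 0 such that 0 < |t − 2| < δ implies |5/t − (5/2)| < ε.
|5/t − (5/2)| = 5·|2 − t|/(2·|t|) = 5|t − 2|/(2|t|).
Restrict δ ≤ 1. Then |t − 2| < 1 gives |t| > 1, so 2|t| > 2.
Then |5/t − (5/2)| < 5|t − 2|/2, which is < ε when |t − 2| < (2/5)ε.
Take δ = min(1, (2/5)ε). Then 0 < |t − 2| < δ gives both |t − 2| < 1 and |t − 2| < (2/5)ε, so |5/t − (5/2)| < ε.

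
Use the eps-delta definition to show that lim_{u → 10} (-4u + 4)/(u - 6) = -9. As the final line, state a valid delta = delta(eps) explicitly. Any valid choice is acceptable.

delta = min(2, (2/5)eps)

Fix eps > 0. We want delta > 0 with 0 < |u − 10| < delta ⇒ |(-4u + 4)/(u - 6) + 9| < eps.
Combining over a common denominator, (-4u + 4)/(u - 6) + 9 = [(-4u + 4)·4 − (-36)·(u - 6)] / [4·(u - 6)] = 20(u − 10) / (4(u - 6)).
So |(-4u + 4)/(u - 6) + 9| = 20|u − 10| / (4·|u − 6|).
Require delta ≤ 2, so |u − 6| ≥ |4| − |u − 10| > 4 − 2 = 2.
Hence |(-4u + 4)/(u - 6) + 9| < 20|u − 10|/(4·2) = (5/2)|u − 10|, which is < eps once |u − 10| < (2/5)eps.
Take delta = min(2, (2/5)eps). Then 0 < |u − 10| < delta forces both bounds, so |(-4u + 4)/(u - 6) + 9| < eps.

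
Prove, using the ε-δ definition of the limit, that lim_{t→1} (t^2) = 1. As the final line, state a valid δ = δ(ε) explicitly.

Let ε > 0. We seek δ > 0 with 0 < |t − 1| < δ ⇒ |t^2 − 1| < ε.
Factor: t^2 − 1 = (t − 1)(t + 1), so |t^2 − 1| = |t − 1|·|t + 1|.
Restrict δ ≤ 1. Then |t − 1| < 1 gives |t| < 2, so by the triangle inequality |t + 1| ≤ 2 + 1 = 3.
Hence |t^2 − 1| ≤ 3|t − 1|, which is < ε once |t − 1| < ε/3.
Take δ = min(1, ε/3). If 0 < |t − 1| < δ then both bounds hold and |t^2 − 1| ≤ 3|t − 1| < 3·(ε/3) = ε.

δ = min(1, ε/3)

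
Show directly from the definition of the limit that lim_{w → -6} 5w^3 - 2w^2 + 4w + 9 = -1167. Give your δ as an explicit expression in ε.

δ = min(1, ε/665)

Fix ε > 0. We want δ > 0 such that 0 < |w + 6| < δ implies |(5w^3 - 2w^2 + 4w + 9) + 1167| < ε.
(5w^3 - 2w^2 + 4w + 9) + 1167 = 5w^3 - 2w^2 + 4w + 1176 = (w + 6)(5w^2 - 32w + 196).
So |(5w^3 - 2w^2 + 4w + 9) + 1167| = |w + 6|·|5w^2 - 32w + 196|.
Assume first that |w + 6| < 1, so |w| < 7. Then |5w^2 - 32w + 196| ≤ 5·7^2 + 32·7 + 196 = 665.
Hence |(5w^3 - 2w^2 + 4w + 9) + 1167| ≤ 665|w + 6| < ε provided |w + 6| < ε/665.
Take δ = min(1, ε/665). Then 0 < |w + 6| < δ gives both |w + 6| < 1 and |w + 6| < ε/665, so |(5w^3 - 2w^2 + 4w + 9) + 1167| < ε.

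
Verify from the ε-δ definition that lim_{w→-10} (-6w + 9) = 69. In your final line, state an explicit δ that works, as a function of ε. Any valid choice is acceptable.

δ = ε/6

Suppose ε > 0. We need δ > 0 so that 0 < |w + 10| < δ implies |(-6w + 9) − 69| < ε.
Since (-6w + 9) − 69 = -6(w + 10), we have |(-6w + 9) − 69| = 6|w + 10|.
So 6|w + 10| < ε exactly when |w + 10| < ε/6.
Take δ = ε/6. If 0 < |w + 10| < δ then |(-6w + 9) − 69| = 6|w + 10| < 6·(ε/6) = ε.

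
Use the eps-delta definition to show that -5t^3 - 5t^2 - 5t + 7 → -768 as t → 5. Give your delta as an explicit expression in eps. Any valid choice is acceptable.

delta = min(1, eps/515)

Fix eps > 0. We want delta > 0 such that 0 < |t − 5| < delta implies |(-5t^3 - 5t^2 - 5t + 7) + 768| < eps.
(-5t^3 - 5t^2 - 5t + 7) + 768 = -5t^3 - 5t^2 - 5t + 775 = (t − 5)(-5t^2 - 30t - 155).
So |(-5t^3 - 5t^2 - 5t + 7) + 768| = |t − 5|·|-5t^2 - 30t - 155|.
Require delta ≤ 1. Then |t − 5| < 1 gives |t| < 6, and by the triangle inequality |-5t^2 - 30t - 155| ≤ 5·6^2 + 30·6 + 155 = 515.
Hence |(-5t^3 - 5t^2 - 5t + 7) + 768| ≤ 515|t − 5| < eps provided |t − 5| < eps/515.
Take delta = min(1, eps/515). Then 0 < |t − 5| < delta gives both |t − 5| < 1 and |t − 5| < eps/515, so |(-5t^3 - 5t^2 - 5t + 7) + 768| < eps.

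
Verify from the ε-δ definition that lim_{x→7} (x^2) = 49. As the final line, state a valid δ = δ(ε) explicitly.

δ = min(1, ε/15)

Suppose ε > 0. We seek δ > 0 with 0 < |x − 7| < δ ⇒ |x^2 − 49| < ε.
Factor: x^2 − 49 = (x − 7)(x + 7), so |x^2 − 49| = |x − 7|·|x + 7|.
Restrict δ ≤ 1. Then |x − 7| < 1 gives |x| < 8, so by the triangle inequality |x + 7| ≤ 8 + 7 = 15.
Hence |x^2 − 49| ≤ 15|x − 7|, which is < ε once |x − 7| < ε/15.
Take δ = min(1, ε/15). If 0 < |x − 7| < δ then both bounds hold and |x^2 − 49| ≤ 15|x − 7| < 15·(ε/15) = ε.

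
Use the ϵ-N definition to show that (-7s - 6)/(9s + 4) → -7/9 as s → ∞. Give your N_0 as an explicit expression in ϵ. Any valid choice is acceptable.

Let ϵ > 0. We seek N_0 > 0 such that s > N_0 implies |(-7s - 6)/(9s + 4) + 7/9| < ϵ.
(-7s - 6)/(9s + 4) + 7/9 = (9(-7s - 6) − (-7)(9s + 4)) / (9(9s + 4)) = -26/(9(9s + 4)).
For s > 0 we have 9s + 4 > 9s, so |(-7s - 6)/(9s + 4) + 7/9| = 26/(9(9s + 4)) < 26/(9·9s) = (26/81)/s.
Thus |(-7s - 6)/(9s + 4) + 7/9| < ϵ whenever s > (26/81)/ϵ.
Take N_0 = (26/81)/ϵ. If s > N_0 then |(-7s - 6)/(9s + 4) + 7/9| < (26/81)/s < ϵ.

N_0 = (26/81)/ϵ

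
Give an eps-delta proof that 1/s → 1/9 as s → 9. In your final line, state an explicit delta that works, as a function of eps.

Suppose eps > 0. We seek delta > 0 such that 0 < |s − 9| < delta implies |1/s − (1/9)| < eps.
|1/s − (1/9)| = |9 − s|/(9·|s|) = |s − 9|/(9|s|).
Restrict delta ≤ 9/2. Then |s − 9| < 9/2 gives |s| > 9/2, so 9|s| > 81/2.
Then |1/s − (1/9)| < |s − 9|/(81/2), which is < eps when |s − 9| < (81/2)eps.
Take delta = min(9/2, (81/2)eps). Then 0 < |s − 9| < delta gives both |s − 9| < 9/2 and |s − 9| < (81/2)eps, so |1/s − (1/9)| < eps.

delta = min(9/2, (81/2)eps)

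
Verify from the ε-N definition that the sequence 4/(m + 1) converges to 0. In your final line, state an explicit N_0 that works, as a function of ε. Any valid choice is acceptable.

N_0 = 4/ε

Suppose ε > 0. For m ≥ 1, |4/(m + 1) − 0| = 4/(m + 1) ≤ 4/m.
We need 4/m < ε, i.e. m > 4/ε.
Take N_0 = 4/ε. If m > N_0 then |4/(m + 1)| ≤ 4/m < ε.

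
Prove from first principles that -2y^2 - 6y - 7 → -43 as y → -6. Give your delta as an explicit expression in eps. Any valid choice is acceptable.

delta = min(2, eps/22)

Let eps > 0 be given. We want delta > 0 such that 0 < |y + 6| < delta implies |(-2y^2 - 6y - 7) + 43| < eps.
(-2y^2 - 6y - 7) + 43 = -2y^2 - 6y + 36 = (y + 6)(-2y + 6).
So |(-2y^2 - 6y - 7) + 43| = |y + 6|·|-2y + 6|.
Assume first that |y + 6| < 2, so |y| < 8. Then |-2y + 6| ≤ 2·8 + 6 = 22.
Hence |(-2y^2 - 6y - 7) + 43| ≤ 22|y + 6| < eps provided |y + 6| < eps/22.
Take delta = min(2, eps/22). Then 0 < |y + 6| < delta gives both |y + 6| < 2 and |y + 6| < eps/22, so |(-2y^2 - 6y - 7) + 43| < eps.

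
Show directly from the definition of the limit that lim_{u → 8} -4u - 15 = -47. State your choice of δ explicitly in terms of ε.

Suppose ε > 0. We need δ > 0 so that 0 < |u − 8| < δ implies |(-4u - 15) + 47| < ε.
Since (-4u - 15) + 47 = -4(u − 8), we have |(-4u - 15) + 47| = 4|u − 8|.
Thus it suffices that |u − 8| < ε/4.
Choosing δ = ε/4 gives |(-4u - 15) + 47| = 4|u − 8| < ε whenever |u − 8| < δ.

δ = ε/4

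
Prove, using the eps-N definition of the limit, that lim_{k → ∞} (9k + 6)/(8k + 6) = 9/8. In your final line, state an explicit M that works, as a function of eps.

Let eps > 0. For k ≥ 1, |(9k + 6)/(8k + 6) − (9/8)| = |-6|/(8(8k + 6)) = 6/(8(8k + 6)).
Since 8k + 6 ≥ 8k for k ≥ 1, this is ≤ 6/(8·8k) = (3/32)/k.
So |(9k + 6)/(8k + 6) − (9/8)| < eps whenever k > (3/32)/eps.
Take M = (3/32)/eps. If k > M then |(9k + 6)/(8k + 6) − (9/8)| ≤ (3/32)/k < eps.

M = (3/32)/eps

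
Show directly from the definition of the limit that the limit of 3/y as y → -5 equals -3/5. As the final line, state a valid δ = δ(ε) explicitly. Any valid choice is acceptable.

δ = min(5/2, (25/6)ε)

Let ε > 0. We seek δ > 0 such that 0 < |y + 5| < δ implies |3/y + 3/5| < ε.
|3/y + 3/5| = 3·|-5 − y|/(5·|y|) = 3|y + 5|/(5|y|).
Require δ ≤ 5/2 so that |y| > 5 − 5/2 = 5/2, hence 5|y| > 25/2.
Then |3/y + 3/5| < 3|y + 5|/(25/2), which is < ε when |y + 5| < (25/6)ε.
Take δ = min(5/2, (25/6)ε). Then 0 < |y + 5| < δ gives both |y + 5| < 5/2 and |y + 5| < (25/6)ε, so |3/y + 3/5| < ε.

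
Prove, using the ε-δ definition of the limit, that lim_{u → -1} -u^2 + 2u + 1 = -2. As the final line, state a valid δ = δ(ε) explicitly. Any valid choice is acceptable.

Let ε > 0. We want δ > 0 such that 0 < |u + 1| < δ implies |(-u^2 + 2u + 1) + 2| < ε.
(-u^2 + 2u + 1) + 2 = -u^2 + 2u + 3 = (u + 1)(-u + 3).
So |(-u^2 + 2u + 1) + 2| = |u + 1|·|-u + 3|.
Assume first that |u + 1| < 1, so |u| < 2. Then |-u + 3| ≤ 2 + 3 = 5.
Hence |(-u^2 + 2u + 1) + 2| ≤ 5|u + 1| < ε provided |u + 1| < ε/5.
Take δ = min(1, ε/5). Then 0 < |u + 1| < δ gives both |u + 1| < 1 and |u + 1| < ε/5, so |(-u^2 + 2u + 1) + 2| < ε.

δ = min(1, ε/5)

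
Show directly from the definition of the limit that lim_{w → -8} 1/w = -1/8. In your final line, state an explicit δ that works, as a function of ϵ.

Fix ϵ > 0. We seek δ > 0 such that 0 < |w + 8| < δ implies |1/w + 1/8| < ϵ.
|1/w + 1/8| = |-8 − w|/(8·|w|) = |w + 8|/(8|w|).
Require δ ≤ 4 so that |w| > 8 − 4 = 4, hence 8|w| > 32.
Then |1/w + 1/8| < |w + 8|/32, which is < ϵ when |w + 8| < 32ϵ.
Take δ = min(4, 32ϵ). Then 0 < |w + 8| < δ gives both |w + 8| < 4 and |w + 8| < 32ϵ, so |1/w + 1/8| < ϵ.

δ = min(4, 32ϵ)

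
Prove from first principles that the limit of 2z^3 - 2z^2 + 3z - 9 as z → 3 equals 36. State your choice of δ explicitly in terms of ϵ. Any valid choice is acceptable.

Fix ϵ > 0. We want δ > 0 such that 0 < |z − 3| < δ implies |(2z^3 - 2z^2 + 3z - 9) − 36| < ϵ.
(2z^3 - 2z^2 + 3z - 9) − 36 = 2z^3 - 2z^2 + 3z - 45 = (z − 3)(2z^2 + 4z + 15).
So |(2z^3 - 2z^2 + 3z - 9) − 36| = |z − 3|·|2z^2 + 4z + 15|.
Assume first that |z − 3| < 1, so |z| < 4. Then |2z^2 + 4z + 15| ≤ 2·4^2 + 4·4 + 15 = 63.
Hence |(2z^3 - 2z^2 + 3z - 9) − 36| ≤ 63|z − 3| < ϵ provided |z − 3| < ϵ/63.
Take δ = min(1, ϵ/63). Then 0 < |z − 3| < δ gives both |z − 3| < 1 and |z − 3| < ϵ/63, so |(2z^3 - 2z^2 + 3z - 9) − 36| < ϵ.

δ = min(1, ϵ/63)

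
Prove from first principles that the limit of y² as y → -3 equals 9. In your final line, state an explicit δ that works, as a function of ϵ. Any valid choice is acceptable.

Let ϵ > 0 be given. We seek δ > 0 with 0 < |y + 3| < δ ⇒ |y² − 9| < ϵ.
Factor: y² − 9 = (y + 3)(y - 3), so |y² − 9| = |y + 3|·|y - 3|.
Restrict δ ≤ 2. Then |y + 3| < 2 gives |y| < 5, so by the triangle inequality |y - 3| ≤ 5 + 3 = 8.
Hence |y² − 9| ≤ 8|y + 3|, which is < ϵ once |y + 3| < ϵ/8.
Take δ = min(2, ϵ/8). If 0 < |y + 3| < δ then both bounds hold and |y² − 9| ≤ 8|y + 3| < 8·(ϵ/8) = ϵ.

δ = min(2, ϵ/8)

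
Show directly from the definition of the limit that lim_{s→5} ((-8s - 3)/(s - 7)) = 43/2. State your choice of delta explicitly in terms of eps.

delta = min(1, (2/59)eps)

Fix eps > 0. We want delta > 0 with 0 < |s − 5| < delta ⇒ |(-8s - 3)/(s - 7) − (43/2)| < eps.
Combining over a common denominator, (-8s - 3)/(s - 7) − (43/2) = [(-8s - 3)·(-2) − (-43)·(s - 7)] / [(-2)·(s - 7)] = 59(s − 5) / ((-2)(s - 7)).
So |(-8s - 3)/(s - 7) − (43/2)| = 59|s − 5| / (2·|s − 7|).
Restrict delta ≤ 1. Then |s − 5| < 1 gives |s − 7| = |(s − 5) + (-2)| ≥ 2 − 1 = 1.
Hence |(-8s - 3)/(s - 7) − (43/2)| < 59|s − 5|/(2·1) = (59/2)|s − 5|, which is < eps once |s − 5| < (2/59)eps.
Take delta = min(1, (2/59)eps). Then 0 < |s − 5| < delta forces both bounds, so |(-8s - 3)/(s - 7) − (43/2)| < eps.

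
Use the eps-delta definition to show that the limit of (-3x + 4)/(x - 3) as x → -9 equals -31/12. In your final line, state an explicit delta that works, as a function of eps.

delta = min(6, (72/5)eps)

Fix eps > 0. We want delta > 0 with 0 < |x + 9| < delta ⇒ |(-3x + 4)/(x - 3) + 31/12| < eps.
Combining over a common denominator, (-3x + 4)/(x - 3) + 31/12 = [(-3x + 4)·(-12) − 31·(x - 3)] / [(-12)·(x - 3)] = 5(x + 9) / ((-12)(x - 3)).
So |(-3x + 4)/(x - 3) + 31/12| = 5|x + 9| / (12·|x − 3|).
Require delta ≤ 6, so |x − 3| ≥ |-12| − |x + 9| > 12 − 6 = 6.
Hence |(-3x + 4)/(x - 3) + 31/12| < 5|x + 9|/(12·6) = (5/72)|x + 9|, which is < eps once |x + 9| < (72/5)eps.
Take delta = min(6, (72/5)eps). Then 0 < |x + 9| < delta forces both bounds, so |(-3x + 4)/(x - 3) + 31/12| < eps.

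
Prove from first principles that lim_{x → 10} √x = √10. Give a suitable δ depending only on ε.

Suppose ε > 0. We want δ > 0 such that 0 < |x − 10| < δ implies |√x − √10| < ε.
Multiplying by the conjugate, |√x − √10| = |x − 10|/(√x + √10).
Restrict δ ≤ 10 so that |x − 10| < 10 forces x > 0, and then √x + √10 > √10.
Hence |√x − √10| < |x − 10|/√10, which is < ε once |x − 10| < √10·ε.
Take δ = min(10, √10·ε). If 0 < |x − 10| < δ then x > 0 and |√x − √10| < |x − 10|/√10 < ε.

δ = min(10, √10·ε)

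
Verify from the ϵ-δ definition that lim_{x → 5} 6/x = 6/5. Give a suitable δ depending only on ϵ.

Suppose ϵ > 0. We seek δ > 0 such that 0 < |x − 5| < δ implies |6/x − (6/5)| < ϵ.
|6/x − (6/5)| = 6·|5 − x|/(5·|x|) = 6|x − 5|/(5|x|).
Require δ ≤ 5/2 so that |x| > 5 − 5/2 = 5/2, hence 5|x| > 25/2.
Then |6/x − (6/5)| < 6|x − 5|/(25/2), which is < ϵ when |x − 5| < (25/12)ϵ.
Take δ = min(5/2, (25/12)ϵ). Then 0 < |x − 5| < δ gives both |x − 5| < 5/2 and |x − 5| < (25/12)ϵ, so |6/x − (6/5)| < ϵ.

δ = min(5/2, (25/12)ϵ)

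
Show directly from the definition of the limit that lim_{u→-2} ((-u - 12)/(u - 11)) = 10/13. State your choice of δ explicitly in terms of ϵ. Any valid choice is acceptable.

δ = min(13/2, (169/46)ϵ)

Let ϵ > 0 be given. We want δ > 0 with 0 < |u + 2| < δ ⇒ |(-u - 12)/(u - 11) − (10/13)| < ϵ.
Combining over a common denominator, (-u - 12)/(u - 11) − (10/13) = [(-u - 12)·(-13) − (-10)·(u - 11)] / [(-13)·(u - 11)] = 23(u + 2) / ((-13)(u - 11)).
So |(-u - 12)/(u - 11) − (10/13)| = 23|u + 2| / (13·|u − 11|).
Require δ ≤ 13/2, so |u − 11| ≥ |-13| − |u + 2| > 13 − 13/2 = 13/2.
Hence |(-u - 12)/(u - 11) − (10/13)| < 23|u + 2|/(13·(13/2)) = (46/169)|u + 2|, which is < ϵ once |u + 2| < (169/46)ϵ.
Take δ = min(13/2, (169/46)ϵ). Then 0 < |u + 2| < δ forces both bounds, so |(-u - 12)/(u - 11) − (10/13)| < ϵ.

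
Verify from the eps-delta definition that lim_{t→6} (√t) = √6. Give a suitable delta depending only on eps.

Let eps > 0. We want delta > 0 such that 0 < |t − 6| < delta implies |√t − √6| < eps.
Rationalise: √t − √6 = (t − 6)/(√t + √6), so |√t − √6| = |t − 6|/(√t + √6).
Restrict delta ≤ 6 so that |t − 6| < 6 forces t > 0, and then √t + √6 > √6.
Hence |√t − √6| < |t − 6|/√6, which is < eps once |t − 6| < √6·eps.
Take delta = min(6, √6·eps). If 0 < |t − 6| < delta then t > 0 and |√t − √6| < |t − 6|/√6 < eps.

delta = min(6, √6·eps)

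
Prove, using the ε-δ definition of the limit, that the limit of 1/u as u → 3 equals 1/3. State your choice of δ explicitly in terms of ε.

δ = min(3/2, (9/2)ε)

Suppose ε > 0. We seek δ > 0 such that 0 < |u − 3| < δ implies |1/u − (1/3)| < ε.
|1/u − (1/3)| = |3 − u|/(3·|u|) = |u − 3|/(3|u|).
Require δ ≤ 3/2 so that |u| > 3 − 3/2 = 3/2, hence 3|u| > 9/2.
Then |1/u − (1/3)| < |u − 3|/(9/2), which is < ε when |u − 3| < (9/2)ε.
Take δ = min(3/2, (9/2)ε). Then 0 < |u − 3| < δ gives both |u − 3| < 3/2 and |u − 3| < (9/2)ε, so |1/u − (1/3)| < ε.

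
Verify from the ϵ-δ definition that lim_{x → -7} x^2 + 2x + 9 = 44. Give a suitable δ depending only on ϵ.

Fix ϵ > 0. We want δ > 0 such that 0 < |x + 7| < δ implies |(x^2 + 2x + 9) − 44| < ϵ.
(x^2 + 2x + 9) − 44 = x^2 + 2x - 35 = (x + 7)(x - 5).
So |(x^2 + 2x + 9) − 44| = |x + 7|·|x - 5|.
Require δ ≤ 1. Then |x + 7| < 1 gives |x| < 8, and by the triangle inequality |x - 5| ≤ 8 + 5 = 13.
Hence |(x^2 + 2x + 9) − 44| ≤ 13|x + 7| < ϵ provided |x + 7| < ϵ/13.
Choosing δ = min(1, ϵ/13) ensures both conditions, hence |(x^2 + 2x + 9) − 44| < ϵ.

δ = min(1, ϵ/13)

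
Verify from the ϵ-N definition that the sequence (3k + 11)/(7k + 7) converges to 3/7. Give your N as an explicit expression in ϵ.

N = (8/7)/ϵ

Suppose ϵ > 0. For k ≥ 1, |(3k + 11)/(7k + 7) − (3/7)| = |56|/(7(7k + 7)) = 56/(7(7k + 7)).
Since 7k + 7 ≥ 7k for k ≥ 1, this is ≤ 56/(7·7k) = (8/7)/k.
So |(3k + 11)/(7k + 7) − (3/7)| < ϵ whenever k > (8/7)/ϵ.
Take N = (8/7)/ϵ. If k > N then |(3k + 11)/(7k + 7) − (3/7)| ≤ (8/7)/k < ϵ.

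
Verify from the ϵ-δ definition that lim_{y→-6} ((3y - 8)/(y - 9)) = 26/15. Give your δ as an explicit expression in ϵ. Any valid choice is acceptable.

δ = min(15/2, (225/38)ϵ)

Let ϵ > 0. We want δ > 0 with 0 < |y + 6| < δ ⇒ |(3y - 8)/(y - 9) − (26/15)| < ϵ.
Combining over a common denominator, (3y - 8)/(y - 9) − (26/15) = [(3y - 8)·(-15) − (-26)·(y - 9)] / [(-15)·(y - 9)] = -19(y + 6) / ((-15)(y - 9)).
So |(3y - 8)/(y - 9) − (26/15)| = 19|y + 6| / (15·|y − 9|).
Restrict δ ≤ 15/2. Then |y + 6| < 15/2 gives |y − 9| = |(y + 6) + (-15)| ≥ 15 − 15/2 = 15/2.
Hence |(3y - 8)/(y - 9) − (26/15)| < 19|y + 6|/(15·(15/2)) = (38/225)|y + 6|, which is < ϵ once |y + 6| < (225/38)ϵ.
Take δ = min(15/2, (225/38)ϵ). Then 0 < |y + 6| < δ forces both bounds, so |(3y - 8)/(y - 9) − (26/15)| < ϵ.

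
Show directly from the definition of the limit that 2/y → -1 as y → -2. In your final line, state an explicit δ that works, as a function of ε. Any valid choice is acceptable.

Let ε > 0. We seek δ > 0 such that 0 < |y + 2| < δ implies |2/y + 1| < ε.
|2/y + 1| = 2·|-2 − y|/(2·|y|) = 2|y + 2|/(2|y|).
Restrict δ ≤ 1. Then |y + 2| < 1 gives |y| > 1, so 2|y| > 2.
Then |2/y + 1| < 2|y + 2|/2, which is < ε when |y + 2| < ε.
Take δ = min(1, ε). Then 0 < |y + 2| < δ gives both |y + 2| < 1 and |y + 2| < ε, so |2/y + 1| < ε.

δ = min(1, ε)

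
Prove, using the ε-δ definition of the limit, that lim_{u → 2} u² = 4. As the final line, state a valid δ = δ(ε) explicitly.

δ = min(1, ε/5)

Let ε > 0 be given. We seek δ > 0 with 0 < |u − 2| < δ ⇒ |u² − 4| < ε.
Factor: u² − 4 = (u − 2)(u + 2), so |u² − 4| = |u − 2|·|u + 2|.
Restrict δ ≤ 1. Then |u − 2| < 1 gives |u| < 3, so by the triangle inequality |u + 2| ≤ 3 + 2 = 5.
Hence |u² − 4| ≤ 5|u − 2|, which is < ε once |u − 2| < ε/5.
Take δ = min(1, ε/5). If 0 < |u − 2| < δ then both bounds hold and |u² − 4| ≤ 5|u − 2| < 5·(ε/5) = ε.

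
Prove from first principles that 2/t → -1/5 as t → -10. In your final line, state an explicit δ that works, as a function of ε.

Let ε > 0. We seek δ > 0 such that 0 < |t + 10| < δ implies |2/t + 1/5| < ε.
|2/t + 1/5| = 2·|-10 − t|/(10·|t|) = 2|t + 10|/(10|t|).
Restrict δ ≤ 5. Then |t + 10| < 5 gives |t| > 5, so 10|t| > 50.
Then |2/t + 1/5| < 2|t + 10|/50, which is < ε when |t + 10| < 25ε.
Take δ = min(5, 25ε). Then 0 < |t + 10| < δ gives both |t + 10| < 5 and |t + 10| < 25ε, so |2/t + 1/5| < ε.

δ = min(5, 25ε)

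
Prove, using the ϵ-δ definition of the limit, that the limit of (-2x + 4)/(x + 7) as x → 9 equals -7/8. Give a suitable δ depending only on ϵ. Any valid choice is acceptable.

δ = min(8, (64/9)ϵ)

Let ϵ > 0. We want δ > 0 with 0 < |x − 9| < δ ⇒ |(-2x + 4)/(x + 7) + 7/8| < ϵ.
Combining over a common denominator, (-2x + 4)/(x + 7) + 7/8 = [(-2x + 4)·16 − (-14)·(x + 7)] / [16·(x + 7)] = -18(x − 9) / (16(x + 7)).
So |(-2x + 4)/(x + 7) + 7/8| = 18|x − 9| / (16·|x + 7|).
Require δ ≤ 8, so |x + 7| ≥ |16| − |x − 9| > 16 − 8 = 8.
Hence |(-2x + 4)/(x + 7) + 7/8| < 18|x − 9|/(16·8) = (9/64)|x − 9|, which is < ϵ once |x − 9| < (64/9)ϵ.
Take δ = min(8, (64/9)ϵ). Then 0 < |x − 9| < δ forces both bounds, so |(-2x + 4)/(x + 7) + 7/8| < ϵ.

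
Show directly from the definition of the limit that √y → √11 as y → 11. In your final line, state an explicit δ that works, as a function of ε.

δ = min(11, √11·ε)

Let ε > 0. We want δ > 0 such that 0 < |y − 11| < δ implies |√y − √11| < ε.
Rationalise: √y − √11 = (y − 11)/(√y + √11), so |√y − √11| = |y − 11|/(√y + √11).
Restrict δ ≤ 11 so that |y − 11| < 11 forces y > 0, and then √y + √11 > √11.
Hence |√y − √11| < |y − 11|/√11, which is < ε once |y − 11| < √11·ε.
Take δ = min(11, √11·ε). If 0 < |y − 11| < δ then y > 0 and |√y − √11| < |y − 11|/√11 < ε.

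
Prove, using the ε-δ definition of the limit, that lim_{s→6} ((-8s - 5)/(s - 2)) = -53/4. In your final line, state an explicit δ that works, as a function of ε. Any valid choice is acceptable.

Let ε > 0. We want δ > 0 with 0 < |s − 6| < δ ⇒ |(-8s - 5)/(s - 2) + 53/4| < ε.
Combining over a common denominator, (-8s - 5)/(s - 2) + 53/4 = [(-8s - 5)·4 − (-53)·(s - 2)] / [4·(s - 2)] = 21(s − 6) / (4(s - 2)).
So |(-8s - 5)/(s - 2) + 53/4| = 21|s − 6| / (4·|s − 2|).
Require δ ≤ 2, so |s − 2| ≥ |4| − |s − 6| > 4 − 2 = 2.
Hence |(-8s - 5)/(s - 2) + 53/4| < 21|s − 6|/(4·2) = (21/8)|s − 6|, which is < ε once |s − 6| < (8/21)ε.
Take δ = min(2, (8/21)ε). Then 0 < |s − 6| < δ forces both bounds, so |(-8s - 5)/(s - 2) + 53/4| < ε.

δ = min(2, (8/21)ε)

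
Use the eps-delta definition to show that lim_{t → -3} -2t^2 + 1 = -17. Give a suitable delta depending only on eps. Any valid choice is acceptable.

Let eps > 0 be given. We want delta > 0 such that 0 < |t + 3| < delta implies |(-2t^2 + 1) + 17| < eps.
(-2t^2 + 1) + 17 = -2t^2 + 18 = (t + 3)(-2t + 6).
So |(-2t^2 + 1) + 17| = |t + 3|·|-2t + 6|.
Require delta ≤ 1. Then |t + 3| < 1 gives |t| < 4, and by the triangle inequality |-2t + 6| ≤ 2·4 + 6 = 14.
Hence |(-2t^2 + 1) + 17| ≤ 14|t + 3| < eps provided |t + 3| < eps/14.
Take delta = min(1, eps/14). Then 0 < |t + 3| < delta gives both |t + 3| < 1 and |t + 3| < eps/14, so |(-2t^2 + 1) + 17| < eps.

delta = min(1, eps/14)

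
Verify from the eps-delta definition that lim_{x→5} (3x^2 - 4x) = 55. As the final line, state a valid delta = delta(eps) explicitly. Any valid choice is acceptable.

Fix eps > 0. We want delta > 0 such that 0 < |x − 5| < delta implies |(3x^2 - 4x) − 55| < eps.
(3x^2 - 4x) − 55 = 3x^2 - 4x - 55 = (x − 5)(3x + 11).
So |(3x^2 - 4x) − 55| = |x − 5|·|3x + 11|.
Require delta ≤ 1. Then |x − 5| < 1 gives |x| < 6, and by the triangle inequality |3x + 11| ≤ 3·6 + 11 = 29.
Hence |(3x^2 - 4x) − 55| ≤ 29|x − 5| < eps provided |x − 5| < eps/29.
Choosing delta = min(1, eps/29) ensures both conditions, hence |(3x^2 - 4x) − 55| < eps.

delta = min(1, eps/29)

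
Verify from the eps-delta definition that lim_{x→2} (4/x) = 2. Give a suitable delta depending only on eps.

delta = min(1, (1/2)eps)

Let eps > 0. We seek delta > 0 such that 0 < |x − 2| < delta implies |4/x − 2| < eps.
|4/x − 2| = 4·|2 − x|/(2·|x|) = 4|x − 2|/(2|x|).
Require delta ≤ 1 so that |x| > 2 − 1 = 1, hence 2|x| > 2.
Then |4/x − 2| < 4|x − 2|/2, which is < eps when |x − 2| < (1/2)eps.
Take delta = min(1, (1/2)eps). Then 0 < |x − 2| < delta gives both |x − 2| < 1 and |x − 2| < (1/2)eps, so |4/x − 2| < eps.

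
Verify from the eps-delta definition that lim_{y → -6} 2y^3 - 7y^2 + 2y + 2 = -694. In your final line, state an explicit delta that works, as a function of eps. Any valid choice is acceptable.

Let eps > 0 be given. We want delta > 0 such that 0 < |y + 6| < delta implies |(2y^3 - 7y^2 + 2y + 2) + 694| < eps.
(2y^3 - 7y^2 + 2y + 2) + 694 = 2y^3 - 7y^2 + 2y + 696 = (y + 6)(2y^2 - 19y + 116).
So |(2y^3 - 7y^2 + 2y + 2) + 694| = |y + 6|·|2y^2 - 19y + 116|.
Assume first that |y + 6| < 1, so |y| < 7. Then |2y^2 - 19y + 116| ≤ 2·7^2 + 19·7 + 116 = 347.
Hence |(2y^3 - 7y^2 + 2y + 2) + 694| ≤ 347|y + 6| < eps provided |y + 6| < eps/347.
Choosing delta = min(1, eps/347) ensures both conditions, hence |(2y^3 - 7y^2 + 2y + 2) + 694| < eps.

delta = min(1, eps/347)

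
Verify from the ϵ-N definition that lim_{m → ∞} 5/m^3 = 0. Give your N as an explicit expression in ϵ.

N = (5/ϵ)^{1/3}

Let ϵ > 0. For m ≥ 1, |5/m^3 − 0| = 5/m^3.
5/m^3 < ϵ ⇔ m^3 > 5/ϵ ⇔ m > (5/ϵ)^{1/3}.
Take N = (5/ϵ)^{1/3}. Then m > N implies 5/m^3 < ϵ.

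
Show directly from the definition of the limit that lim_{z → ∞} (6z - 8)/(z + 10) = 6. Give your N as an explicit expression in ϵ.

Suppose ϵ > 0. We seek N > 0 such that z > N implies |(6z - 8)/(z + 10) − 6| < ϵ.
(6z - 8)/(z + 10) − 6 = ((6z - 8) − 6(z + 10)) / ((z + 10)) = -68/((z + 10)).
For z > 0 we have z + 10 > z, so |(6z - 8)/(z + 10) − 6| = 68/((z + 10)) < 68/(z) = 68/z.
Thus |(6z - 8)/(z + 10) − 6| < ϵ whenever z > 68/ϵ.
Take N = 68/ϵ. If z > N then |(6z - 8)/(z + 10) − 6| < 68/z < ϵ.

N = 68/ϵ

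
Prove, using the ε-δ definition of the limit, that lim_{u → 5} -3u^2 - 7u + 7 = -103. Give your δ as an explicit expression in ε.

Let ε > 0 be given. We want δ > 0 such that 0 < |u − 5| < δ implies |(-3u^2 - 7u + 7) + 103| < ε.
(-3u^2 - 7u + 7) + 103 = -3u^2 - 7u + 110 = (u − 5)(-3u - 22).
So |(-3u^2 - 7u + 7) + 103| = |u − 5|·|-3u - 22|.
Require δ ≤ 1. Then |u − 5| < 1 gives |u| < 6, and by the triangle inequality |-3u - 22| ≤ 3·6 + 22 = 40.
Hence |(-3u^2 - 7u + 7) + 103| ≤ 40|u − 5| < ε provided |u − 5| < ε/40.
Take δ = min(1, ε/40). Then 0 < |u − 5| < δ gives both |u − 5| < 1 and |u − 5| < ε/40, so |(-3u^2 - 7u + 7) + 103| < ε.

δ = min(1, ε/40)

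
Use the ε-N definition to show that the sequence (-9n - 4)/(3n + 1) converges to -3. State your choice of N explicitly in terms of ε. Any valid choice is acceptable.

N = (1/3)/ε

Fix ε > 0. For n ≥ 1, |(-9n - 4)/(3n + 1) + 3| = |-3|/(3(3n + 1)) = 3/(3(3n + 1)).
Since 3n + 1 ≥ 3n for n ≥ 1, this is ≤ 3/(3·3n) = (1/3)/n.
So |(-9n - 4)/(3n + 1) + 3| < ε whenever n > (1/3)/ε.
Take N = (1/3)/ε. If n > N then |(-9n - 4)/(3n + 1) + 3| ≤ (1/3)/n < ε.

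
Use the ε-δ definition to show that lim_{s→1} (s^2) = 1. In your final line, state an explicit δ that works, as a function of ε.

δ = min(2, ε/4)

Fix ε > 0. We seek δ > 0 with 0 < |s − 1| < δ ⇒ |s^2 − 1| < ε.
Factor: s^2 − 1 = (s − 1)(s + 1), so |s^2 − 1| = |s − 1|·|s + 1|.
Impose δ ≤ 2 so that |s| < 3; then |s + 1| ≤ 4.
Hence |s^2 − 1| ≤ 4|s − 1|, which is < ε once |s − 1| < ε/4.
Take δ = min(2, ε/4). If 0 < |s − 1| < δ then both bounds hold and |s^2 − 1| ≤ 4|s − 1| < 4·(ε/4) = ε.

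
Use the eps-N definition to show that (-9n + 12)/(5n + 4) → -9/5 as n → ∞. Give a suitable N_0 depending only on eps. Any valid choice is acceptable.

Fix eps > 0. For n ≥ 1, |(-9n + 12)/(5n + 4) + 9/5| = |96|/(5(5n + 4)) = 96/(5(5n + 4)).
Since 5n + 4 ≥ 5n for n ≥ 1, this is ≤ 96/(5·5n) = (96/25)/n.
So |(-9n + 12)/(5n + 4) + 9/5| < eps whenever n > (96/25)/eps.
Take N_0 = (96/25)/eps. If n > N_0 then |(-9n + 12)/(5n + 4) + 9/5| ≤ (96/25)/n < eps.

N_0 = (96/25)/eps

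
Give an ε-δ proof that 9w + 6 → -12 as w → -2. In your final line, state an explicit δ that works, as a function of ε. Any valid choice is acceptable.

Fix ε > 0. We need δ > 0 so that 0 < |w + 2| < δ implies |(9w + 6) + 12| < ε.
Since (9w + 6) + 12 = 9(w + 2), we have |(9w + 6) + 12| = 9|w + 2|.
So 9|w + 2| < ε exactly when |w + 2| < ε/9.
Take δ = ε/9. If 0 < |w + 2| < δ then |(9w + 6) + 12| = 9|w + 2| < 9·(ε/9) = ε.

δ = ε/9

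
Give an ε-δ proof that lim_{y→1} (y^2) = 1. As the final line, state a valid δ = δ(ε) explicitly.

Let ε > 0. We seek δ > 0 with 0 < |y − 1| < δ ⇒ |y^2 − 1| < ε.
Factor: y^2 − 1 = (y − 1)(y + 1), so |y^2 − 1| = |y − 1|·|y + 1|.
Impose δ ≤ 2 so that |y| < 3; then |y + 1| ≤ 4.
Hence |y^2 − 1| ≤ 4|y − 1|, which is < ε once |y − 1| < ε/4.
Take δ = min(2, ε/4). If 0 < |y − 1| < δ then both bounds hold and |y^2 − 1| ≤ 4|y − 1| < 4·(ε/4) = ε.

δ = min(2, ε/4)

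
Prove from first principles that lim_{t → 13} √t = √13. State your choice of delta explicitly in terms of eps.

Suppose eps > 0. We want delta > 0 such that 0 < |t − 13| < delta implies |√t − √13| < eps.
Multiplying by the conjugate, |√t − √13| = |t − 13|/(√t + √13).
Restrict delta ≤ 13 so that |t − 13| < 13 forces t > 0, and then √t + √13 > √13.
Hence |√t − √13| < |t − 13|/√13, which is < eps once |t − 13| < √13·eps.
Take delta = min(13, √13·eps). If 0 < |t − 13| < delta then t > 0 and |√t − √13| < |t − 13|/√13 < eps.

delta = min(13, √13·eps)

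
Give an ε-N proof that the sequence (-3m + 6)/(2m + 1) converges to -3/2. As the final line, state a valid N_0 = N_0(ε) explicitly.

Let ε > 0. For m ≥ 1, |(-3m + 6)/(2m + 1) + 3/2| = |15|/(2(2m + 1)) = 15/(2(2m + 1)).
Since 2m + 1 ≥ 2m for m ≥ 1, this is ≤ 15/(2·2m) = (15/4)/m.
So |(-3m + 6)/(2m + 1) + 3/2| < ε whenever m > (15/4)/ε.
Take N_0 = (15/4)/ε. If m > N_0 then |(-3m + 6)/(2m + 1) + 3/2| ≤ (15/4)/m < ε.

N_0 = (15/4)/ε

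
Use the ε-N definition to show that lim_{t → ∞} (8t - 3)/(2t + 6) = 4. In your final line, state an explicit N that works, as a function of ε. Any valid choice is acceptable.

Let ε > 0 be given. We seek N > 0 such that t > N implies |(8t - 3)/(2t + 6) − 4| < ε.
(8t - 3)/(2t + 6) − 4 = (2(8t - 3) − 8(2t + 6)) / (2(2t + 6)) = -54/(2(2t + 6)).
For t > 0 we have 2t + 6 > 2t, so |(8t - 3)/(2t + 6) − 4| = 54/(2(2t + 6)) < 54/(2·2t) = (27/2)/t.
Thus |(8t - 3)/(2t + 6) − 4| < ε whenever t > (27/2)/ε.
Take N = (27/2)/ε. If t > N then |(8t - 3)/(2t + 6) − 4| < (27/2)/t < ε.

N = (27/2)/ε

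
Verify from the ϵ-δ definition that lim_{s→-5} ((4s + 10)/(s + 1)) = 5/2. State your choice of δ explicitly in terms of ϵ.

δ = min(2, (4/3)ϵ)

Let ϵ > 0 be given. We want δ > 0 with 0 < |s + 5| < δ ⇒ |(4s + 10)/(s + 1) − (5/2)| < ϵ.
Combining over a common denominator, (4s + 10)/(s + 1) − (5/2) = [(4s + 10)·(-4) − (-10)·(s + 1)] / [(-4)·(s + 1)] = -6(s + 5) / ((-4)(s + 1)).
So |(4s + 10)/(s + 1) − (5/2)| = 6|s + 5| / (4·|s + 1|).
Restrict δ ≤ 2. Then |s + 5| < 2 gives |s + 1| = |(s + 5) + (-4)| ≥ 4 − 2 = 2.
Hence |(4s + 10)/(s + 1) − (5/2)| < 6|s + 5|/(4·2) = (3/4)|s + 5|, which is < ϵ once |s + 5| < (4/3)ϵ.
Take δ = min(2, (4/3)ϵ). Then 0 < |s + 5| < δ forces both bounds, so |(4s + 10)/(s + 1) − (5/2)| < ϵ.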